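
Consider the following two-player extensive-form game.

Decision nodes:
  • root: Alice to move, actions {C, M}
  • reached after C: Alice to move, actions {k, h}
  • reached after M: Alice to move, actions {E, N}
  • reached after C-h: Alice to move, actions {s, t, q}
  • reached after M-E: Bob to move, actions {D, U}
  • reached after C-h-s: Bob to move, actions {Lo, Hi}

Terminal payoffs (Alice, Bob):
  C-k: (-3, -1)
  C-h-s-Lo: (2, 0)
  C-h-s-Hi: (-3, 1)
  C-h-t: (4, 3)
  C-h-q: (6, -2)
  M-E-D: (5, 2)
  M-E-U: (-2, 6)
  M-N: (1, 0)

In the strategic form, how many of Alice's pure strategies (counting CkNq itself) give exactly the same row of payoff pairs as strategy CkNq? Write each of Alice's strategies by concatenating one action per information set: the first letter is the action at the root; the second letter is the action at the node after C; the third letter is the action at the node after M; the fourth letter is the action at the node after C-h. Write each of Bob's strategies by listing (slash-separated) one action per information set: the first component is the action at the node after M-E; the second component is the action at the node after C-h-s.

Row for CkNq (columns D/Lo, D/Hi, U/Lo, U/Hi): (-3,-1) (-3,-1) (-3,-1) (-3,-1).
Under CkNq, Alice's choice at the node after M and at the node after C-h can never be reached regardless of what Bob does, so varying those choices leaves every outcome unchanged.
Holding the reachable choices fixed and varying the unreachable ones freely already gives 2 × 3 = 6 equivalent strategies.
No other strategy reproduces this row, so those 6 are the full class: CkEs, CkEt, CkEq, CkNs, CkNt, CkNq.

6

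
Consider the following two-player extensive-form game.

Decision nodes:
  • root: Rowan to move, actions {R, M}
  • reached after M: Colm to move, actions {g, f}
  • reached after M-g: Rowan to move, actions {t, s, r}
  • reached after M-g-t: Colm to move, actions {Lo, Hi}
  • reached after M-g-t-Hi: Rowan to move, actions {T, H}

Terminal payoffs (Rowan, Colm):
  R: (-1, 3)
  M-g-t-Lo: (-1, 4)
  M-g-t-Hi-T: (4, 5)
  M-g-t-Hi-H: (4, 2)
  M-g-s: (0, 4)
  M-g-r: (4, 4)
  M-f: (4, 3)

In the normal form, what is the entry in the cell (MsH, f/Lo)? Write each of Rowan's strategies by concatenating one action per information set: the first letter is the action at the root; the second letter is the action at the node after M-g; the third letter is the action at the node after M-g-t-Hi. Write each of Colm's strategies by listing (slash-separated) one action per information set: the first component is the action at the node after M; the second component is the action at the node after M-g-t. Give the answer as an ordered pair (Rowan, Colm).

Trace the play path from the root:
  Rowan plays M
  Colm plays f at [M]
→ terminal payoff (4, 3).
(Rowan's choice at the node after M-g is never reached on this path, so it doesn't affect the outcome.)

(4, 3)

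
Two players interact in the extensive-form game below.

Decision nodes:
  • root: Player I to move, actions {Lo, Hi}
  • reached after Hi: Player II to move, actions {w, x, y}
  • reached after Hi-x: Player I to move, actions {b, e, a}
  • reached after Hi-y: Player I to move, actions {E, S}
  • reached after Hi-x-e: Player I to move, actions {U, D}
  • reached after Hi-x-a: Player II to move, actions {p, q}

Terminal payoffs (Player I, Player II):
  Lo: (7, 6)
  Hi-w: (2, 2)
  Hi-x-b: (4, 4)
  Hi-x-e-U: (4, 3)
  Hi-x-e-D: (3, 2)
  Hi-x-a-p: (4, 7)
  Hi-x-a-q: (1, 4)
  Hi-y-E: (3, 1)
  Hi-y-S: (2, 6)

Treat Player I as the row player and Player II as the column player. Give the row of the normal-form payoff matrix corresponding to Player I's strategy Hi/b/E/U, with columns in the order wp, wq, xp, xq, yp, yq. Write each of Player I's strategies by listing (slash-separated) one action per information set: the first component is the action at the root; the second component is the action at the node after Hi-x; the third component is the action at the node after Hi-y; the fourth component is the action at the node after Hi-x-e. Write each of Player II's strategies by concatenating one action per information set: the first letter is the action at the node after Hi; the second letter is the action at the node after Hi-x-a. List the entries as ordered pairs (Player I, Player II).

(2,2) (2,2) (4,4) (4,4) (3,1) (3,1)

vs wp: Player I plays Hi → Player II plays w at [Hi] → (2, 2)
vs wq: Player I plays Hi → Player II plays w at [Hi] → (2, 2)
vs xp: Player I plays Hi → Player II plays x at [Hi] → Player I plays b at [Hi-x] → (4, 4)
vs xq: Player I plays Hi → Player II plays x at [Hi] → Player I plays b at [Hi-x] → (4, 4)
vs yp: Player I plays Hi → Player II plays y at [Hi] → Player I plays E at [Hi-y] → (3, 1)
vs yq: Player I plays Hi → Player II plays y at [Hi] → Player I plays E at [Hi-y] → (3, 1)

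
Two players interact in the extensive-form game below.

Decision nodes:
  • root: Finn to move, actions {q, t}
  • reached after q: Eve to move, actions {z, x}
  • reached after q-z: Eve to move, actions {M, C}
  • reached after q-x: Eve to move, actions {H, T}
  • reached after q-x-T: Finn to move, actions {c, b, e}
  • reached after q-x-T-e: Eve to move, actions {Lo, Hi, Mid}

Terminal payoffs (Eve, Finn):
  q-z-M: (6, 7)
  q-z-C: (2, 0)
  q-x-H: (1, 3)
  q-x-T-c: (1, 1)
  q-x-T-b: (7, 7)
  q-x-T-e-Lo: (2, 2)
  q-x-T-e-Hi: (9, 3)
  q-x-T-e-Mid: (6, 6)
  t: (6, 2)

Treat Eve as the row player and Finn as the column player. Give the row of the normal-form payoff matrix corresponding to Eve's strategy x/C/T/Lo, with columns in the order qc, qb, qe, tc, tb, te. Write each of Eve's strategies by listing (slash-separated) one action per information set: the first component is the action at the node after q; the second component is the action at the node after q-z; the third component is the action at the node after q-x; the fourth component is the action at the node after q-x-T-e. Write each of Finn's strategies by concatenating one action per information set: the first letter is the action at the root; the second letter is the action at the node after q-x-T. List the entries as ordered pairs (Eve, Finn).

(1,1) (7,7) (2,2) (6,2) (6,2) (6,2)

vs qc: Finn plays q → Eve plays x at [q] → Eve plays T at [q-x] → Finn plays c at [q-x-T] → (1, 1)
vs qb: Finn plays q → Eve plays x at [q] → Eve plays T at [q-x] → Finn plays b at [q-x-T] → (7, 7)
vs qe: Finn plays q → Eve plays x at [q] → Eve plays T at [q-x] → Finn plays e at [q-x-T] → Eve plays Lo at [q-x-T-e] → (2, 2)
vs tc: Finn plays t → (6, 2)
vs tb: Finn plays t → (6, 2)
vs te: Finn plays t → (6, 2)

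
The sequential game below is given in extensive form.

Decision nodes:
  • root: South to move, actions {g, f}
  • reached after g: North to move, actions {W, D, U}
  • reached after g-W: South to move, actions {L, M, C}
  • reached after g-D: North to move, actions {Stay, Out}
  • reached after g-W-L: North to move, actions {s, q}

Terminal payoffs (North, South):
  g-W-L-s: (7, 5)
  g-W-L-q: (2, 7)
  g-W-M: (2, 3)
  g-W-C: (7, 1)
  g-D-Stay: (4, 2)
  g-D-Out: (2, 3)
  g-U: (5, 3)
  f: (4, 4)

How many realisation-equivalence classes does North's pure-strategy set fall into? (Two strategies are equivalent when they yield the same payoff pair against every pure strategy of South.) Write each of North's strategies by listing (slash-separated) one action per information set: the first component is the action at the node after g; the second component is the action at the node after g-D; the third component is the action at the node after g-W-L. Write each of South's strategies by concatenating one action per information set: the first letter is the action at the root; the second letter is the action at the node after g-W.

North has 12 pure strategies: W/Stay/s, W/Stay/q, W/Out/s, W/Out/q, D/Stay/s, D/Stay/q, D/Out/s, D/Out/q, U/Stay/s, U/Stay/q, U/Out/s, U/Out/q. Columns: gL, gM, gC, fL, fM, fC.
{W/Stay/s, W/Out/s} → row (7,5) (2,3) (7,1) (4,4) (4,4) (4,4)
{W/Stay/q, W/Out/q} → row (2,7) (2,3) (7,1) (4,4) (4,4) (4,4)
{D/Stay/s, D/Stay/q} → row (4,2) (4,2) (4,2) (4,4) (4,4) (4,4)
{D/Out/s, D/Out/q} → row (2,3) (2,3) (2,3) (4,4) (4,4) (4,4)
{U/Stay/s, U/Stay/q, U/Out/s, U/Out/q} → row (5,3) (5,3) (5,3) (4,4) (4,4) (4,4)
That's 5 distinct rows out of 12 strategies.

5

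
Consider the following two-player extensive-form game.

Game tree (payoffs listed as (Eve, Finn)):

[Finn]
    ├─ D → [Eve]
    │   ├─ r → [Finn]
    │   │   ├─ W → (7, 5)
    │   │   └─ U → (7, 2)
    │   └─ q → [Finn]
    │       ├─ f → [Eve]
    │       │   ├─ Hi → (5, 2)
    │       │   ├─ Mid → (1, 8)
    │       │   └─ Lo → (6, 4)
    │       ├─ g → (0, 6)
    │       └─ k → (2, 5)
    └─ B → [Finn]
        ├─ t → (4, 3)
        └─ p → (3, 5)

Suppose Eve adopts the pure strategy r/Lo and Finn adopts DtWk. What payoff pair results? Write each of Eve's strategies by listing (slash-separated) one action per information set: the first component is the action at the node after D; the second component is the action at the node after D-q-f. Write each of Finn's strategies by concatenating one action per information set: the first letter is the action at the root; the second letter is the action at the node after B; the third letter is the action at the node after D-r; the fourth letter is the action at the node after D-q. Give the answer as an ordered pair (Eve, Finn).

Trace the play path from the root:
  Finn plays D
  Eve plays r at [D]
  Finn plays W at [D-r]
→ terminal payoff (7, 5).
(Eve's choice at the node after D-q-f is never reached on this path, so it doesn't affect the outcome.)

(7, 5)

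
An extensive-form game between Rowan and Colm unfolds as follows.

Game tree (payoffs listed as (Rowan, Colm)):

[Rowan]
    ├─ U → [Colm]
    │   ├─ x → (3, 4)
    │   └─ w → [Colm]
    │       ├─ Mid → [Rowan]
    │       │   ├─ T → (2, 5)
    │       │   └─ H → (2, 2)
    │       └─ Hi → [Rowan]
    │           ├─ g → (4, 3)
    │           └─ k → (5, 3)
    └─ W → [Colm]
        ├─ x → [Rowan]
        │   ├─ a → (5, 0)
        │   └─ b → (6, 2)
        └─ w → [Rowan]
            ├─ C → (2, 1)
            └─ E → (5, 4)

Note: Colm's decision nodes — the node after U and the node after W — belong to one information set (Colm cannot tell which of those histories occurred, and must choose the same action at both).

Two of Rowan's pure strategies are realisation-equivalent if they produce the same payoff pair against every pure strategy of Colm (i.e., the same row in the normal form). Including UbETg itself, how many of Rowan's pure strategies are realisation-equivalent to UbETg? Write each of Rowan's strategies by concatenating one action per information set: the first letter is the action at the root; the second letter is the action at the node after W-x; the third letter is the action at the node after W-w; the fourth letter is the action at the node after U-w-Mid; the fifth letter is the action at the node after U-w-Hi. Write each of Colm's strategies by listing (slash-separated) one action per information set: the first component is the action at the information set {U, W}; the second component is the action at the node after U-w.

Row for UbETg (columns x/Mid, x/Hi, w/Mid, w/Hi): (3,4) (3,4) (2,5) (4,3).
Under UbETg, Rowan's choice at the node after W-x and at the node after W-w can never be reached regardless of what Colm does, so varying those choices leaves every outcome unchanged.
Holding the reachable choices fixed and varying the unreachable ones freely already gives 2 × 2 = 4 equivalent strategies.
No other strategy reproduces this row, so those 4 are the full class: UaCTg, UaETg, UbCTg, UbETg.

4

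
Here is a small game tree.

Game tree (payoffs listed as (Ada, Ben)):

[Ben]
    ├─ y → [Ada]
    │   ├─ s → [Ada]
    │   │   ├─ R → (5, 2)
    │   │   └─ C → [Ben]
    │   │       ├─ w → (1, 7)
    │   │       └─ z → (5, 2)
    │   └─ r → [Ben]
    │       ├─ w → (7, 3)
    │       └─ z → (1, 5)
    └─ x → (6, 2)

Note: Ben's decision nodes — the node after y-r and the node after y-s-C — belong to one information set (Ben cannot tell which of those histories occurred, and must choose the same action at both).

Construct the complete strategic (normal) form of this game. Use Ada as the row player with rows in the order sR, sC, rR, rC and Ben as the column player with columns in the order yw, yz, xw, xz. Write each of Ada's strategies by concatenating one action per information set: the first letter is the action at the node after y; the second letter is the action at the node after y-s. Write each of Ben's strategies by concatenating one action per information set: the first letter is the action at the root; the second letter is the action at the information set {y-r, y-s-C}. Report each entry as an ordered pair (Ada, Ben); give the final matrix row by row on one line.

sR: (5,2) (5,2) (6,2) (6,2) | sC: (1,7) (5,2) (6,2) (6,2) | rR: (7,3) (1,5) (6,2) (6,2) | rC: (7,3) (1,5) (6,2) (6,2)

Row sR: yw→(5,2), yz→(5,2), xw→(6,2), xz→(6,2)
Row sC: yw→(1,7), yz→(5,2), xw→(6,2), xz→(6,2)
Row rR: yw→(7,3), yz→(1,5), xw→(6,2), xz→(6,2)
Row rC: yw→(7,3), yz→(1,5), xw→(6,2), xz→(6,2)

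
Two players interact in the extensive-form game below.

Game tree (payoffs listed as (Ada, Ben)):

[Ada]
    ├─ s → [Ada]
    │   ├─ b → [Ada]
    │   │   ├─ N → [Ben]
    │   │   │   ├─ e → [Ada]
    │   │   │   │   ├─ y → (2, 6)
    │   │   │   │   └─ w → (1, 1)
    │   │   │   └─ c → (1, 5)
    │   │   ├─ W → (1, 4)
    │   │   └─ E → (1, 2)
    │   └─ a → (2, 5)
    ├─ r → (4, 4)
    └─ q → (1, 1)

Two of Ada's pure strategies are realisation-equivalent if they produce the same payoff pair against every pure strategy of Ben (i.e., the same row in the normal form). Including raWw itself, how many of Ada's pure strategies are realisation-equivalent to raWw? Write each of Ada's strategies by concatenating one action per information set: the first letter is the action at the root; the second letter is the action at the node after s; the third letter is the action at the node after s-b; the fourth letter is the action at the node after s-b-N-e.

Row for raWw (columns e, c): (4,4) (4,4).
Under raWw, Ada's choice at the node after s and at the node after s-b and at the node after s-b-N-e can never be reached regardless of what Ben does, so varying those choices leaves every outcome unchanged.
Holding the reachable choices fixed and varying the unreachable ones freely already gives 2 × 3 × 2 = 12 equivalent strategies.
No other strategy reproduces this row, so those 12 are the full class: rbNy, rbNw, rbWy, rbWw, rbEy, rbEw, raNy, raNw, raWy, raWw, raEy, raEw.

12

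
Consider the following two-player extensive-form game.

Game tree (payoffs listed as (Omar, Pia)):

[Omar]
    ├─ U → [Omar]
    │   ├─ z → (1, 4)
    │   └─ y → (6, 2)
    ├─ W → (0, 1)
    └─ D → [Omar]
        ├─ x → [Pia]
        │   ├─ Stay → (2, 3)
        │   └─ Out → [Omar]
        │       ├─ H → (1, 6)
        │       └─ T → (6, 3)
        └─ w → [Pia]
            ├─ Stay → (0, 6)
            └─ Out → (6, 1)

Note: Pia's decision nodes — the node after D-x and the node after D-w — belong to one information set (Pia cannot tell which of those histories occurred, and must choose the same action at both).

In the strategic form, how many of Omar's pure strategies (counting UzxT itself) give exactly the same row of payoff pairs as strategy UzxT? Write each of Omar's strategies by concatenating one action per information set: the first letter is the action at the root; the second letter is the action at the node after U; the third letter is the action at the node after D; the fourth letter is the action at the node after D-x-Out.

Row for UzxT (columns Stay, Out): (1,4) (1,4).
Under UzxT, Omar's choice at the node after D and at the node after D-x-Out can never be reached regardless of what Pia does, so varying those choices leaves every outcome unchanged.
Holding the reachable choices fixed and varying the unreachable ones freely already gives 2 × 2 = 4 equivalent strategies.
No other strategy reproduces this row, so those 4 are the full class: UzxH, UzxT, UzwH, UzwT.

4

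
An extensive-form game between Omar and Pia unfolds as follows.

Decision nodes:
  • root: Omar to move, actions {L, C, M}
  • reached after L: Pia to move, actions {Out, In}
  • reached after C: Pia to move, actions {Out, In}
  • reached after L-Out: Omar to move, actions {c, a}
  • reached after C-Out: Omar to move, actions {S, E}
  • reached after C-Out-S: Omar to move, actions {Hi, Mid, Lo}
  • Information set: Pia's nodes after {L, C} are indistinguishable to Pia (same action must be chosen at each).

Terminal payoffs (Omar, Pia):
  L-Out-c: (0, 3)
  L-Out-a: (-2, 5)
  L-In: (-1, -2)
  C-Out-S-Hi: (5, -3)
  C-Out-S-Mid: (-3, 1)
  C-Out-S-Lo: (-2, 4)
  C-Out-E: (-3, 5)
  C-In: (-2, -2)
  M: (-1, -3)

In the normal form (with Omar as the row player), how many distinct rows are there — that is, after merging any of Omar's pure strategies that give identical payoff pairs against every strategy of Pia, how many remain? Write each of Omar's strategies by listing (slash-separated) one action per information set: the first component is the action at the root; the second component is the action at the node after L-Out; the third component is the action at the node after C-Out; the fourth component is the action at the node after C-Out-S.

Omar has 36 pure strategies: L/c/S/Hi, L/c/S/Mid, L/c/S/Lo, L/c/E/Hi, L/c/E/Mid, L/c/E/Lo, L/a/S/Hi, L/a/S/Mid, L/a/S/Lo, L/a/E/Hi, L/a/E/Mid, L/a/E/Lo, C/c/S/Hi, C/c/S/Mid, C/c/S/Lo, C/c/E/Hi, C/c/E/Mid, C/c/E/Lo, C/a/S/Hi, C/a/S/Mid, C/a/S/Lo, C/a/E/Hi, C/a/E/Mid, C/a/E/Lo, M/c/S/Hi, M/c/S/Mid, M/c/S/Lo, M/c/E/Hi, M/c/E/Mid, M/c/E/Lo, M/a/S/Hi, M/a/S/Mid, M/a/S/Lo, M/a/E/Hi, M/a/E/Mid, M/a/E/Lo. Columns: Out, In.
{L/c/S/Hi, L/c/S/Mid, L/c/S/Lo, L/c/E/Hi, L/c/E/Mid, L/c/E/Lo} → row (0,3) (-1,-2)
{L/a/S/Hi, L/a/S/Mid, L/a/S/Lo, L/a/E/Hi, L/a/E/Mid, L/a/E/Lo} → row (-2,5) (-1,-2)
{C/c/S/Hi, C/a/S/Hi} → row (5,-3) (-2,-2)
{C/c/S/Mid, C/a/S/Mid} → row (-3,1) (-2,-2)
{C/c/S/Lo, C/a/S/Lo} → row (-2,4) (-2,-2)
{C/c/E/Hi, C/c/E/Mid, C/c/E/Lo, C/a/E/Hi, C/a/E/Mid, C/a/E/Lo} → row (-3,5) (-2,-2)
{M/c/S/Hi, M/c/S/Mid, M/c/S/Lo, M/c/E/Hi, M/c/E/Mid, M/c/E/Lo, M/a/S/Hi, M/a/S/Mid, M/a/S/Lo, M/a/E/Hi, M/a/E/Mid, M/a/E/Lo} → row (-1,-3) (-1,-3)
That's 7 distinct rows out of 36 strategies.

7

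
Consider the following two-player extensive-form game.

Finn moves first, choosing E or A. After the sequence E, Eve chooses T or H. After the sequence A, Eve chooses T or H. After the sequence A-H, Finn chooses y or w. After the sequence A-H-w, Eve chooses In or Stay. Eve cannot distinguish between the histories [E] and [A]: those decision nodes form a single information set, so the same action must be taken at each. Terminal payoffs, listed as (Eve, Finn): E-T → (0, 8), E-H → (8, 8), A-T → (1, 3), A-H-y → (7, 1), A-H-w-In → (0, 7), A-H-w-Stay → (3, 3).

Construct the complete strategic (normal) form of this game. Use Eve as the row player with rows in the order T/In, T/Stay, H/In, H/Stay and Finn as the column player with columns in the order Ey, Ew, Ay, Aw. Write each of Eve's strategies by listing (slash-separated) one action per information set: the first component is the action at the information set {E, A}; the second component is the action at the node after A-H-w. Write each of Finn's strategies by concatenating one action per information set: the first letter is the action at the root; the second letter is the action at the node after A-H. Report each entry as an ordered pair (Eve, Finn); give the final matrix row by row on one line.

Row T/In: Ey→(0,8), Ew→(0,8), Ay→(1,3), Aw→(1,3)
Row T/Stay: Ey→(0,8), Ew→(0,8), Ay→(1,3), Aw→(1,3)
Row H/In: Ey→(8,8), Ew→(8,8), Ay→(7,1), Aw→(0,7)
Row H/Stay: Ey→(8,8), Ew→(8,8), Ay→(7,1), Aw→(3,3)

T/In: (0,8) (0,8) (1,3) (1,3) | T/Stay: (0,8) (0,8) (1,3) (1,3) | H/In: (8,8) (8,8) (7,1) (0,7) | H/Stay: (8,8) (8,8) (7,1) (3,3)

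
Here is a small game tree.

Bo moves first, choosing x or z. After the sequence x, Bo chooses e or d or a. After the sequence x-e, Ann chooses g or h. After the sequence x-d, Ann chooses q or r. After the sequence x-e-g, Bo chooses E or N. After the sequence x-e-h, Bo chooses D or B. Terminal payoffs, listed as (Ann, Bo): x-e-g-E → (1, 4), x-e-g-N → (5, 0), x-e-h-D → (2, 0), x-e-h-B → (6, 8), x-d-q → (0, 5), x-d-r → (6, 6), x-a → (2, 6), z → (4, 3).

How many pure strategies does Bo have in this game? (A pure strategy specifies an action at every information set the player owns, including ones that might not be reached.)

24

Bo owns the root with actions {x, z} — two choices.
Bo owns the node after x with actions {e, d, a} — three choices.
Bo owns the node after x-e-g with actions {E, N} — two choices.
Bo owns the node after x-e-h with actions {D, B} — two choices.
A pure strategy fixes one action at each information set independently, so the count is the product 2 × 3 × 2 × 2 = 24.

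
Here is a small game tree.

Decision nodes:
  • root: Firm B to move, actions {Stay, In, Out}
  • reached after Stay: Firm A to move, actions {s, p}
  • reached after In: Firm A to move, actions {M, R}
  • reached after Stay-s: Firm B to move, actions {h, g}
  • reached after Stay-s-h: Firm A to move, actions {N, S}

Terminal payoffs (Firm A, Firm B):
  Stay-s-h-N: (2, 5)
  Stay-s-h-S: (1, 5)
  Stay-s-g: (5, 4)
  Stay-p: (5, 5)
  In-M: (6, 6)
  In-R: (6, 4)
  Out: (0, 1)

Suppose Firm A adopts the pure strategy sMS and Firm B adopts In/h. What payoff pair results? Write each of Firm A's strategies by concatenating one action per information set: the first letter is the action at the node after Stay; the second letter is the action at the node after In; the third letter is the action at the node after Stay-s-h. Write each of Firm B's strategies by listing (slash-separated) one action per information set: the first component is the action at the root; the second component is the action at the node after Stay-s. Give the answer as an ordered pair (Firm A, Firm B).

Trace the play path from the root:
  Firm B plays In
  Firm A plays M at [In]
→ terminal payoff (6, 6).
(Firm A's choice at the node after Stay is never reached on this path, so it doesn't affect the outcome.)

(6, 6)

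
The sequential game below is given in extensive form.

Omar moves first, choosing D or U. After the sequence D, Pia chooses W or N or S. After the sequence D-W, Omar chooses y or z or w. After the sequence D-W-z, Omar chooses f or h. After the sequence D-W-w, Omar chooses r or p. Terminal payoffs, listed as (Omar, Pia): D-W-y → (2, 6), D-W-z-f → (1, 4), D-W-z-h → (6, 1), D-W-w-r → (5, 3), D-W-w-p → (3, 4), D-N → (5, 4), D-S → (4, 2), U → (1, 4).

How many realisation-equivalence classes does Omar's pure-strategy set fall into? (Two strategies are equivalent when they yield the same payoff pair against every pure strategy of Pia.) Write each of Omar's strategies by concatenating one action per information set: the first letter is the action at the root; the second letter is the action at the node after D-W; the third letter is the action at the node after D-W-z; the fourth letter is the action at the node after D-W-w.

Omar has 24 pure strategies: Dyfr, Dyfp, Dyhr, Dyhp, Dzfr, Dzfp, Dzhr, Dzhp, Dwfr, Dwfp, Dwhr, Dwhp, Uyfr, Uyfp, Uyhr, Uyhp, Uzfr, Uzfp, Uzhr, Uzhp, Uwfr, Uwfp, Uwhr, Uwhp. Columns: W, N, S.
{Dyfr, Dyfp, Dyhr, Dyhp} → row (2,6) (5,4) (4,2)
{Dzfr, Dzfp} → row (1,4) (5,4) (4,2)
{Dzhr, Dzhp} → row (6,1) (5,4) (4,2)
{Dwfr, Dwhr} → row (5,3) (5,4) (4,2)
{Dwfp, Dwhp} → row (3,4) (5,4) (4,2)
{Uyfr, Uyfp, Uyhr, Uyhp, Uzfr, Uzfp, Uzhr, Uzhp, Uwfr, Uwfp, Uwhr, Uwhp} → row (1,4) (1,4) (1,4)
That's 6 distinct rows out of 24 strategies.

6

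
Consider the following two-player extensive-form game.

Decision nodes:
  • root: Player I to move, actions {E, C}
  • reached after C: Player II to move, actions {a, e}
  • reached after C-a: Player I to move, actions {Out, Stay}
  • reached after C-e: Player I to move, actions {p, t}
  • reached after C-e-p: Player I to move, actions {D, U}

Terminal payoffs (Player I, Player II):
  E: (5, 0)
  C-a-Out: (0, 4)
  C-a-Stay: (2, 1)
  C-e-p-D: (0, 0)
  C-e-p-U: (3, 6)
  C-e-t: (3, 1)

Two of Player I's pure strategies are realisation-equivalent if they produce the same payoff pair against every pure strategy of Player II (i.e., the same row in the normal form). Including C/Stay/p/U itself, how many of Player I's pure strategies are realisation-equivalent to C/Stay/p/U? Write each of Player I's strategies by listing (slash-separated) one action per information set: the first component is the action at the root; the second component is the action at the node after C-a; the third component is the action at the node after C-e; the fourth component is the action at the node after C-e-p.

Row for C/Stay/p/U (columns a, e): (2,1) (3,6).
Every one of Player I's information sets is on the play path for some reply by Player II when Player I follows C/Stay/p/U.
Changing the action at any of them therefore changes at least one column, so only C/Stay/p/U itself gives this row.

1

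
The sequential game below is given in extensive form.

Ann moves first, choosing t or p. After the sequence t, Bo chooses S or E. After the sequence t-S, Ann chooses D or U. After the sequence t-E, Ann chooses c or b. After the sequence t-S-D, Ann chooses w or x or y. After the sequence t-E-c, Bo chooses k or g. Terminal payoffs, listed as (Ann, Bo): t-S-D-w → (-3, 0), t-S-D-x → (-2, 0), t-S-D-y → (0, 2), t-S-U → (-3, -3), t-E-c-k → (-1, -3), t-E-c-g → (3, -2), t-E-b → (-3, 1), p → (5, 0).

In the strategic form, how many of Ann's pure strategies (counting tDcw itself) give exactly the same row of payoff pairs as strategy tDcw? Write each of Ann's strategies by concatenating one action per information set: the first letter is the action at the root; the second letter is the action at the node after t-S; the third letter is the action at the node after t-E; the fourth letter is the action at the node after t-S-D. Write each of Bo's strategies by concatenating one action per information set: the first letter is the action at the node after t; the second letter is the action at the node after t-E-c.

Row for tDcw (columns Sk, Sg, Ek, Eg): (-3,0) (-3,0) (-1,-3) (3,-2).
Every one of Ann's information sets is on the play path for some reply by Bo when Ann follows tDcw.
Changing the action at any of them therefore changes at least one column, so only tDcw itself gives this row.

1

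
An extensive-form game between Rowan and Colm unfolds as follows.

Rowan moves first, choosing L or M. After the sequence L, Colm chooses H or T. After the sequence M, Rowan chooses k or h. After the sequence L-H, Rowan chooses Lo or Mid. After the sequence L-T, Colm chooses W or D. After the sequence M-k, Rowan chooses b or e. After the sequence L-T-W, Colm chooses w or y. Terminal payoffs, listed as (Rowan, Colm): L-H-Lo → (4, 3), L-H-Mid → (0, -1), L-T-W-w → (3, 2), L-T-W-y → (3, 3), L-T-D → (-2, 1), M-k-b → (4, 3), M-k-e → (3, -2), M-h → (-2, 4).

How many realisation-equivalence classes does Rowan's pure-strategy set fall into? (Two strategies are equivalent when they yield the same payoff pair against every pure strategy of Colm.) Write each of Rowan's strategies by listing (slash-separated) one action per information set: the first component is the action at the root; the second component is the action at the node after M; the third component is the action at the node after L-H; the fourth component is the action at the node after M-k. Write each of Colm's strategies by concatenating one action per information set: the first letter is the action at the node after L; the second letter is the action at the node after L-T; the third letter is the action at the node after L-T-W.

5

Rowan has 16 pure strategies: L/k/Lo/b, L/k/Lo/e, L/k/Mid/b, L/k/Mid/e, L/h/Lo/b, L/h/Lo/e, L/h/Mid/b, L/h/Mid/e, M/k/Lo/b, M/k/Lo/e, M/k/Mid/b, M/k/Mid/e, M/h/Lo/b, M/h/Lo/e, M/h/Mid/b, M/h/Mid/e. Columns: HWw, HWy, HDw, HDy, TWw, TWy, TDw, TDy.
{L/k/Lo/b, L/k/Lo/e, L/h/Lo/b, L/h/Lo/e} → row (4,3) (4,3) (4,3) (4,3) (3,2) (3,3) (-2,1) (-2,1)
{L/k/Mid/b, L/k/Mid/e, L/h/Mid/b, L/h/Mid/e} → row (0,-1) (0,-1) (0,-1) (0,-1) (3,2) (3,3) (-2,1) (-2,1)
{M/k/Lo/b, M/k/Mid/b} → row (4,3) (4,3) (4,3) (4,3) (4,3) (4,3) (4,3) (4,3)
{M/k/Lo/e, M/k/Mid/e} → row (3,-2) (3,-2) (3,-2) (3,-2) (3,-2) (3,-2) (3,-2) (3,-2)
{M/h/Lo/b, M/h/Lo/e, M/h/Mid/b, M/h/Mid/e} → row (-2,4) (-2,4) (-2,4) (-2,4) (-2,4) (-2,4) (-2,4) (-2,4)
That's 5 distinct rows out of 16 strategies.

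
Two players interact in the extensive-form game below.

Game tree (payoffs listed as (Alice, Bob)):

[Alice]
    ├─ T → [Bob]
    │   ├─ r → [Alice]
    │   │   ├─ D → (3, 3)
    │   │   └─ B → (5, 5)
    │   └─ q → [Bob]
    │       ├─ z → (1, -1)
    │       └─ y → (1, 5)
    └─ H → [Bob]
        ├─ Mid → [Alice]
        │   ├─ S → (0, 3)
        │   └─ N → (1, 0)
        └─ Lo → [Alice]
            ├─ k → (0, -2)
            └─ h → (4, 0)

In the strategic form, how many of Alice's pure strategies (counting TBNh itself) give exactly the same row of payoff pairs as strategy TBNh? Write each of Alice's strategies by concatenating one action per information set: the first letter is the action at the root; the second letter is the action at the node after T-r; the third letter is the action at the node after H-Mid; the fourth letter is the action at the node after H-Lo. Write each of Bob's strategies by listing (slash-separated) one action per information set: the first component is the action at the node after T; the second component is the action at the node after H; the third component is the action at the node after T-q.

4

Row for TBNh (columns r/Mid/z, r/Mid/y, r/Lo/z, r/Lo/y, q/Mid/z, q/Mid/y, q/Lo/z, q/Lo/y): (5,5) (5,5) (5,5) (5,5) (1,-1) (1,5) (1,-1) (1,5).
Under TBNh, Alice's choice at the node after H-Mid and at the node after H-Lo can never be reached regardless of what Bob does, so varying those choices leaves every outcome unchanged.
Holding the reachable choices fixed and varying the unreachable ones freely already gives 2 × 2 = 4 equivalent strategies.
No other strategy reproduces this row, so those 4 are the full class: TBSk, TBSh, TBNk, TBNh.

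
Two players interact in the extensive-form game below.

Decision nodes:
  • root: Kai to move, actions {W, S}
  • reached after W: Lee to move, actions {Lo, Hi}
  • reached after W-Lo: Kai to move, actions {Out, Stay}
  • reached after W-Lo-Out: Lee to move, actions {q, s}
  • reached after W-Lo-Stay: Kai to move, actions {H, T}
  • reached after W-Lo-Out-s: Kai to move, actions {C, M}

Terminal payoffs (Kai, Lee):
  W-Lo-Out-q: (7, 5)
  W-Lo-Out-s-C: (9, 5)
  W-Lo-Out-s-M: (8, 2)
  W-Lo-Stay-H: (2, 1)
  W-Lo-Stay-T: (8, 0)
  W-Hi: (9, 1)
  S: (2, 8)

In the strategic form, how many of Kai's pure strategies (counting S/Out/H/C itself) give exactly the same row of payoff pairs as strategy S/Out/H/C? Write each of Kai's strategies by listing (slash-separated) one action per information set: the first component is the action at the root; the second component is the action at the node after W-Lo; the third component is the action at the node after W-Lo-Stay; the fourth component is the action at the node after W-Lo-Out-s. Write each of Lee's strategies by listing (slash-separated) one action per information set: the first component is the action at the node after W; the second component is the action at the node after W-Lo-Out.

Row for S/Out/H/C (columns Lo/q, Lo/s, Hi/q, Hi/s): (2,8) (2,8) (2,8) (2,8).
Under S/Out/H/C, Kai's choice at the node after W-Lo and at the node after W-Lo-Stay and at the node after W-Lo-Out-s can never be reached regardless of what Lee does, so varying those choices leaves every outcome unchanged.
Holding the reachable choices fixed and varying the unreachable ones freely already gives 2 × 2 × 2 = 8 equivalent strategies.
No other strategy reproduces this row, so those 8 are the full class: S/Out/H/C, S/Out/H/M, S/Out/T/C, S/Out/T/M, S/Stay/H/C, S/Stay/H/M, S/Stay/T/C, S/Stay/T/M.

8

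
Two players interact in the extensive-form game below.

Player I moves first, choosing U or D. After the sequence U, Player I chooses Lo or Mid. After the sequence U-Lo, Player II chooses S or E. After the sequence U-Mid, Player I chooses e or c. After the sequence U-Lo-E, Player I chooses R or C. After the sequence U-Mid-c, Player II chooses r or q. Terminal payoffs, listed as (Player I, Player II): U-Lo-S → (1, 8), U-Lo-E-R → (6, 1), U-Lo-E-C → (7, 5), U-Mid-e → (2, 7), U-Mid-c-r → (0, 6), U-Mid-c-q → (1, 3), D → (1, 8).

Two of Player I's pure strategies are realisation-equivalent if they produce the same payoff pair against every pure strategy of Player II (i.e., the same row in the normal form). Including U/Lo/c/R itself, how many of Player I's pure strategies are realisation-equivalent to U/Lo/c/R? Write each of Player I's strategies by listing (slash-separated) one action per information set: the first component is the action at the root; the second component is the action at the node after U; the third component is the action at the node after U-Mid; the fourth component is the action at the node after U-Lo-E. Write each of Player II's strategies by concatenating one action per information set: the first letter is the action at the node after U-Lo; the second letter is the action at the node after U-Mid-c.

2

Row for U/Lo/c/R (columns Sr, Sq, Er, Eq): (1,8) (1,8) (6,1) (6,1).
Under U/Lo/c/R, Player I's choice at the node after U-Mid can never be reached regardless of what Player II does, so varying those choices leaves every outcome unchanged.
Holding the reachable choices fixed and varying the unreachable one freely already gives 2 equivalent strategies.
No other strategy reproduces this row, so those 2 are the full class: U/Lo/e/R, U/Lo/c/R.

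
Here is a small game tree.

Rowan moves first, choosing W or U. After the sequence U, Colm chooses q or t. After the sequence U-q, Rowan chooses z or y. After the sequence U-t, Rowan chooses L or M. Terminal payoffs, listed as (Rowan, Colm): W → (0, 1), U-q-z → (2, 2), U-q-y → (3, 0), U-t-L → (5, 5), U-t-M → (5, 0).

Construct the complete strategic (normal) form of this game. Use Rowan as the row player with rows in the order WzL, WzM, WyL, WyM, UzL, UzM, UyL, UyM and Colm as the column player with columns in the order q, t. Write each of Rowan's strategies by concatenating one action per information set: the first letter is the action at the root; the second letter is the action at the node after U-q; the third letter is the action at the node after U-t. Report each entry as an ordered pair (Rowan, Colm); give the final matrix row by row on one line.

WzL: (0,1) (0,1) | WzM: (0,1) (0,1) | WyL: (0,1) (0,1) | WyM: (0,1) (0,1) | UzL: (2,2) (5,5) | UzM: (2,2) (5,0) | UyL: (3,0) (5,5) | UyM: (3,0) (5,0)

            q        t
 WzL    (0,1)    (0,1)
 WzM    (0,1)    (0,1)
 WyL    (0,1)    (0,1)
 WyM    (0,1)    (0,1)
 UzL    (2,2)    (5,5)
 UzM    (2,2)    (5,0)
 UyL    (3,0)    (5,5)
 UyM    (3,0)    (5,0)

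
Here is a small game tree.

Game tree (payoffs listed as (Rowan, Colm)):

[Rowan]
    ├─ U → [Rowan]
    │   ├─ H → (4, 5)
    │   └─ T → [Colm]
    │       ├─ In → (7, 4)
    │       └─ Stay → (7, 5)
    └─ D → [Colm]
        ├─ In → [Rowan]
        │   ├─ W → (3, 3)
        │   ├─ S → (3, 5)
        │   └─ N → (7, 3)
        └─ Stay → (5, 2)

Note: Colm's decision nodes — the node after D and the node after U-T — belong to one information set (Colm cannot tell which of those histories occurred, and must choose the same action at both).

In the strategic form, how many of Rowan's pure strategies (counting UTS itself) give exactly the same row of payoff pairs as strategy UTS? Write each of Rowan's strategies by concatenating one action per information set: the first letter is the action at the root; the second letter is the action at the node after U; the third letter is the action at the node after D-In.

Row for UTS (columns In, Stay): (7,4) (7,5).
Under UTS, Rowan's choice at the node after D-In can never be reached regardless of what Colm does, so varying those choices leaves every outcome unchanged.
Holding the reachable choices fixed and varying the unreachable one freely already gives 3 equivalent strategies.
No other strategy reproduces this row, so those 3 are the full class: UTW, UTS, UTN.

3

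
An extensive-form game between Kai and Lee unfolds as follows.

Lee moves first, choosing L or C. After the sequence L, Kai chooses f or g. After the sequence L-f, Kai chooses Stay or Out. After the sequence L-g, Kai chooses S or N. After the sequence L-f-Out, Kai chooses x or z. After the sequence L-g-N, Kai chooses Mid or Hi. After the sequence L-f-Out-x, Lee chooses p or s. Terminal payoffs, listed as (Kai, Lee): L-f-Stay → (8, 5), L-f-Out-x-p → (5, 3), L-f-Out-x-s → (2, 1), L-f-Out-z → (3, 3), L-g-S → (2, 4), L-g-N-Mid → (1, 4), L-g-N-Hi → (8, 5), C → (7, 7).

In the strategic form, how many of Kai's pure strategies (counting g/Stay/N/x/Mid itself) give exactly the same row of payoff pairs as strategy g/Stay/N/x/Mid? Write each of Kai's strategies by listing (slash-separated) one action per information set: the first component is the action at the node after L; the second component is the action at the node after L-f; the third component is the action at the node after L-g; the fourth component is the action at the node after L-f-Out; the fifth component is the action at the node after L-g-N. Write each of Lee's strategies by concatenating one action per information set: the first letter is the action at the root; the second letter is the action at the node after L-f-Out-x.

4

Row for g/Stay/N/x/Mid (columns Lp, Ls, Cp, Cs): (1,4) (1,4) (7,7) (7,7).
Under g/Stay/N/x/Mid, Kai's choice at the node after L-f and at the node after L-f-Out can never be reached regardless of what Lee does, so varying those choices leaves every outcome unchanged.
Holding the reachable choices fixed and varying the unreachable ones freely already gives 2 × 2 = 4 equivalent strategies.
No other strategy reproduces this row, so those 4 are the full class: g/Stay/N/x/Mid, g/Stay/N/z/Mid, g/Out/N/x/Mid, g/Out/N/z/Mid.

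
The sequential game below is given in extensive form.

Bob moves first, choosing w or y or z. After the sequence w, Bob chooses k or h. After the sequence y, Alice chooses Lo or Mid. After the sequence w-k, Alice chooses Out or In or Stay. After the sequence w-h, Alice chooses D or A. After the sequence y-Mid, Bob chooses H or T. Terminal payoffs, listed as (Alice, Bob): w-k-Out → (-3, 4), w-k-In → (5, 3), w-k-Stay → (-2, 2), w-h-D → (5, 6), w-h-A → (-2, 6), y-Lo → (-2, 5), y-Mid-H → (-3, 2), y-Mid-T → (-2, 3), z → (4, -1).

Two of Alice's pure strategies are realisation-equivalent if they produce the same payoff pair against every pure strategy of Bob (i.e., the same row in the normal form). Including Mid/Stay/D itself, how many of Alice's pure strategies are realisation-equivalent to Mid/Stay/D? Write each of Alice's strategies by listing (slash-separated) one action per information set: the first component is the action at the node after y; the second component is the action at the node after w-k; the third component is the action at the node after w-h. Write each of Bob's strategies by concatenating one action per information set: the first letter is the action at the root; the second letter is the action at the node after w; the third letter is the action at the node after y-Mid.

1

Row for Mid/Stay/D (columns wkH, wkT, whH, whT, ykH, ykT, yhH, yhT, zkH, zkT, zhH, zhT): (-2,2) (-2,2) (5,6) (5,6) (-3,2) (-2,3) (-3,2) (-2,3) (4,-1) (4,-1) (4,-1) (4,-1).
Every one of Alice's information sets is on the play path for some reply by Bob when Alice follows Mid/Stay/D.
Changing the action at any of them therefore changes at least one column, so only Mid/Stay/D itself gives this row.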